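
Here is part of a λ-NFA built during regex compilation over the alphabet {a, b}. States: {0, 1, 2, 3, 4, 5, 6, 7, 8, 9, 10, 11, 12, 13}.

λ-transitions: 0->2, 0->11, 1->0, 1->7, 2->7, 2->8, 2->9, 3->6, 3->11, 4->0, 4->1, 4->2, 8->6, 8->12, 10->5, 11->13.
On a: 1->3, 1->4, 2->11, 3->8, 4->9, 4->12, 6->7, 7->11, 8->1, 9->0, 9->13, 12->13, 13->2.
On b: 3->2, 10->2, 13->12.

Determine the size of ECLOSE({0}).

Start with {0}.
From 0 via λ: add 2, 11.
From 2 via λ: add 7, 8, 9.
From 11 via λ: add 13.
From 8 via λ: add 6, 12.
λ-closure = {0, 2, 6, 7, 8, 9, 11, 12, 13}, which has 9 states.

9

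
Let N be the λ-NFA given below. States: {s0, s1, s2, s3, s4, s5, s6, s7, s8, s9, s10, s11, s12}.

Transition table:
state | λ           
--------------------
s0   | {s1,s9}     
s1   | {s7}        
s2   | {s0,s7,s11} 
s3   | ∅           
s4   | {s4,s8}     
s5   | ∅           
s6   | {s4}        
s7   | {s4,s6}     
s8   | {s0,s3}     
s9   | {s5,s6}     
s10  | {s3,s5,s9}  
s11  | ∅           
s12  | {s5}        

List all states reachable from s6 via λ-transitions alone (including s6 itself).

Start with {s6}.
From s6 via λ: add s4.
From s4 via λ: add s8.
From s8 via λ: add s0, s3.
From s0 via λ: add s1, s9.
From s1 via λ: add s7.
From s9 via λ: add s5.
No new states can be added; the closed set is {s0, s1, s3, s4, s5, s6, s7, s8, s9}.

{s0, s1, s3, s4, s5, s6, s7, s8, s9}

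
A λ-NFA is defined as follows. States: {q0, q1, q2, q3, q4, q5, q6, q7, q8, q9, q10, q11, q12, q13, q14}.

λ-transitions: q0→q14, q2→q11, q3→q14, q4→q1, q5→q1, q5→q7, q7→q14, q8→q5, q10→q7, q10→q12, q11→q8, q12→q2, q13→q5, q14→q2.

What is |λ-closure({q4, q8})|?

Start with {q4, q8}.
From q4 via λ: add q1.
From q8 via λ: add q5.
From q5 via λ: add q7.
From q7 via λ: add q14.
From q14 via λ: add q2.
From q2 via λ: add q11.
λ-closure = {q1, q2, q4, q5, q7, q8, q11, q14}, which has 8 states.

8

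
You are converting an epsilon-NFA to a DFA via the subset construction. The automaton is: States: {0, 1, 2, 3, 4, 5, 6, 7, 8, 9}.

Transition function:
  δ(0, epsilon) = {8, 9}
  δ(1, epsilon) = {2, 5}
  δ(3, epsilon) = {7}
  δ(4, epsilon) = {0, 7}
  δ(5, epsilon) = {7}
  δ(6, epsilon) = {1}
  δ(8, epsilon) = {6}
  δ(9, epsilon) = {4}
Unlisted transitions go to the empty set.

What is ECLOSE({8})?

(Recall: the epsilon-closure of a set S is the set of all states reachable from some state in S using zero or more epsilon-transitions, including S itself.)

Start with {8}.
From 8 via epsilon: add 6.
From 6 via epsilon: add 1.
From 1 via epsilon: add 2, 5.
From 5 via epsilon: add 7.
No new states can be added; the closed set is {1, 2, 5, 6, 7, 8}.

{1, 2, 5, 6, 7, 8}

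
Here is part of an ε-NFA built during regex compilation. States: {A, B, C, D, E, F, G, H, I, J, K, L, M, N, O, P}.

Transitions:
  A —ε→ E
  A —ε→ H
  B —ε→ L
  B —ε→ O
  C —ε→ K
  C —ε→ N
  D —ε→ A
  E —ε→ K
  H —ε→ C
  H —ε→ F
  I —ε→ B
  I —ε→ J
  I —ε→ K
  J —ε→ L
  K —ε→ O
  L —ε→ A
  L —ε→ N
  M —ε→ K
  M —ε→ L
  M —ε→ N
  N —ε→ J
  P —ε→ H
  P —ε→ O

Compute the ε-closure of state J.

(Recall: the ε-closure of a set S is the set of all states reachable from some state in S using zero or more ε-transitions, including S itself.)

Start with {J}.
From J via ε: add L.
From L via ε: add A, N.
From A via ε: add E, H.
From E via ε: add K.
From H via ε: add C, F.
From K via ε: add O.
No new states can be added; the closed set is {A, C, E, F, H, J, K, L, N, O}.

{A, C, E, F, H, J, K, L, N, O}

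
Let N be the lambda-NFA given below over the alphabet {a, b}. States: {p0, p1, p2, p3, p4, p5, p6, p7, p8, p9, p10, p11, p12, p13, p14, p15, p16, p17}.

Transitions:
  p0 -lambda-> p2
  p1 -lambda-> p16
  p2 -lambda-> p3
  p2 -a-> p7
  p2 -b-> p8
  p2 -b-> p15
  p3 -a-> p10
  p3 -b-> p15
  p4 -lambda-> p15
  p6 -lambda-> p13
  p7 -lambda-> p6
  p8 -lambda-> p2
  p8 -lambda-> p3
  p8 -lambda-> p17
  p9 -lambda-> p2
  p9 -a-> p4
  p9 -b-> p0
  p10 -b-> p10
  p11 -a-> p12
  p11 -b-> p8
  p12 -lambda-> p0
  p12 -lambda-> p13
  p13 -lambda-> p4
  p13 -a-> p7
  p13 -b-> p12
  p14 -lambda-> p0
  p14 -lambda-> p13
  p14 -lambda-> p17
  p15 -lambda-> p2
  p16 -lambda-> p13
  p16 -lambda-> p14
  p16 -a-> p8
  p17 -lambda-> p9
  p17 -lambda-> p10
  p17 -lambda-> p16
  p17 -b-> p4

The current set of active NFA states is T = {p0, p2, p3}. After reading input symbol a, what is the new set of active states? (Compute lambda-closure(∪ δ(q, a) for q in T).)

p2 on a → {p7}.
p3 on a → {p10}.
No a-transition from p0.
Union after reading a: {p7, p10}.
Now take the lambda-closure:
From p7 via lambda: add p6.
From p6 via lambda: add p13.
From p13 via lambda: add p4.
From p4 via lambda: add p15.
From p15 via lambda: add p2.
From p2 via lambda: add p3.
No new states can be added; the closed set is {p2, p3, p4, p6, p7, p10, p13, p15}.

{p2, p3, p4, p6, p7, p10, p13, p15}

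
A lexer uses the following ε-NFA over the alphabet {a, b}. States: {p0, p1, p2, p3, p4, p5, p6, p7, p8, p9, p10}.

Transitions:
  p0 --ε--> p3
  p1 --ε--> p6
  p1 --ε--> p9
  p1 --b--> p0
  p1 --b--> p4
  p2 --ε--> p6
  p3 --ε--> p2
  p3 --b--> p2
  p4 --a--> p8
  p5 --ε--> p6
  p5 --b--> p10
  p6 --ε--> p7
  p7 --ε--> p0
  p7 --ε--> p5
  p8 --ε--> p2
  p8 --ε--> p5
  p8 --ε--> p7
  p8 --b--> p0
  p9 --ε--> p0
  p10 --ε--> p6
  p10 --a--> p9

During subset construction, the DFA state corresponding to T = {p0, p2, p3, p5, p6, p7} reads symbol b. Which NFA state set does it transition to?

p3 on b → {p2}.
p5 on b → {p10}.
No b-transition from p0, p2, p6, p7.
Union after reading b: {p2, p10}.
Now take the ε-closure:
From p2 via ε: add p6.
From p6 via ε: add p7.
From p7 via ε: add p0, p5.
From p0 via ε: add p3.
No new states can be added; the closed set is {p0, p2, p3, p5, p6, p7, p10}.

{p0, p2, p3, p5, p6, p7, p10}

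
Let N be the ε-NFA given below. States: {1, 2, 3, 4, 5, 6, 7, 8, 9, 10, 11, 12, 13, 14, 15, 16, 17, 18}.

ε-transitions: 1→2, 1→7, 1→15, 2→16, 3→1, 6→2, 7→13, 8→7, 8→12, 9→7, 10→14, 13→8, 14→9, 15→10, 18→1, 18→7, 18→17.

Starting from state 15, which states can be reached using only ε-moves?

Start with {15}.
From 15 via ε: add 10.
From 10 via ε: add 14.
From 14 via ε: add 9.
From 9 via ε: add 7.
From 7 via ε: add 13.
From 13 via ε: add 8.
From 8 via ε: add 12.
No new states can be added; the closed set is {7, 8, 9, 10, 12, 13, 14, 15}.

{7, 8, 9, 10, 12, 13, 14, 15}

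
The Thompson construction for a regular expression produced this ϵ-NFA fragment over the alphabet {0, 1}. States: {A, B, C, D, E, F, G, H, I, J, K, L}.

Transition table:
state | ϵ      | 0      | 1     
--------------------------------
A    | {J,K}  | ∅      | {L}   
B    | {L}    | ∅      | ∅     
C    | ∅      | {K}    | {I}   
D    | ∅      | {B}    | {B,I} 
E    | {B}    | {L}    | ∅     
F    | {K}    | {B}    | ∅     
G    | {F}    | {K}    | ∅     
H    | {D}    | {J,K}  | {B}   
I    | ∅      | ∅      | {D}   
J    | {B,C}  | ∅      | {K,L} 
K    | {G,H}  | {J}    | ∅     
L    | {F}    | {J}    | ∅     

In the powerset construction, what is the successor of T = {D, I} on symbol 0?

D on 0 → {B}.
No 0-transition from I.
Union after reading 0: {B}.
Now take the ϵ-closure:
From B via ϵ: add L.
From L via ϵ: add F.
From F via ϵ: add K.
From K via ϵ: add G, H.
From H via ϵ: add D.
No new states can be added; the closed set is {B, D, F, G, H, K, L}.

{B, D, F, G, H, K, L}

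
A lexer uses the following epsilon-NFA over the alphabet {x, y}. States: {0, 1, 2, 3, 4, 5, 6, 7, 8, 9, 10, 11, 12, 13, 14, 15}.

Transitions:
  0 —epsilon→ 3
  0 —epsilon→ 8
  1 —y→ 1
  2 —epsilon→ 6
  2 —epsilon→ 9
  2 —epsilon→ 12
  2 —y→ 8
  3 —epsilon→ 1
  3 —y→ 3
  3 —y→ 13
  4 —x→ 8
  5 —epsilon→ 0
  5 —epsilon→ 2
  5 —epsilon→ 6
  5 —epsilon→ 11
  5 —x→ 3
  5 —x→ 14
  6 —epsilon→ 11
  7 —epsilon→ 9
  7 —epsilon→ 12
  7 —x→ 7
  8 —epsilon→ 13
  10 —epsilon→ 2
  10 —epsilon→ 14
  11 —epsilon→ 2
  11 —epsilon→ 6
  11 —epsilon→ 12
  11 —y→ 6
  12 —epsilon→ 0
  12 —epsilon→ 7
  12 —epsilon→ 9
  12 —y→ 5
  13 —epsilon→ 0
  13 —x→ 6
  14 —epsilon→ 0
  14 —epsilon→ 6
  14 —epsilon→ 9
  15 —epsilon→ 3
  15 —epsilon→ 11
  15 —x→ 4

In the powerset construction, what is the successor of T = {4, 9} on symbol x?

{0, 1, 3, 8, 13}

4 on x → {8}.
No x-transition from 9.
Union after reading x: {8}.
Now take the epsilon-closure:
From 8 via epsilon: add 13.
From 13 via epsilon: add 0.
From 0 via epsilon: add 3.
From 3 via epsilon: add 1.
No new states can be added; the closed set is {0, 1, 3, 8, 13}.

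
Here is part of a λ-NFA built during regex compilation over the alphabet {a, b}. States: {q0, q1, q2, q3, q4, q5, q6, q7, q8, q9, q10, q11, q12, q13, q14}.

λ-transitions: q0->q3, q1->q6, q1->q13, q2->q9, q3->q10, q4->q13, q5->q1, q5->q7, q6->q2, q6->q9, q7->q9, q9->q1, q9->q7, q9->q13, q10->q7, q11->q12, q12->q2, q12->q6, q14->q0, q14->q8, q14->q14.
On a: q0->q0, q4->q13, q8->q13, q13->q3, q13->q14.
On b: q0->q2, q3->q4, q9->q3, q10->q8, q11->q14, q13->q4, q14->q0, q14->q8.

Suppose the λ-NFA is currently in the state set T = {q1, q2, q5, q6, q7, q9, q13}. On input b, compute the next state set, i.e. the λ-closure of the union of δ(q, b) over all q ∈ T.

{q1, q2, q3, q4, q6, q7, q9, q10, q13}

q9 on b → {q3}.
q13 on b → {q4}.
No b-transition from q1, q2, q5, q6, q7.
Union after reading b: {q3, q4}.
Now take the λ-closure:
From q3 via λ: add q10.
From q4 via λ: add q13.
From q10 via λ: add q7.
From q7 via λ: add q9.
From q9 via λ: add q1.
From q1 via λ: add q6.
From q6 via λ: add q2.
No new states can be added; the closed set is {q1, q2, q3, q4, q6, q7, q9, q10, q13}.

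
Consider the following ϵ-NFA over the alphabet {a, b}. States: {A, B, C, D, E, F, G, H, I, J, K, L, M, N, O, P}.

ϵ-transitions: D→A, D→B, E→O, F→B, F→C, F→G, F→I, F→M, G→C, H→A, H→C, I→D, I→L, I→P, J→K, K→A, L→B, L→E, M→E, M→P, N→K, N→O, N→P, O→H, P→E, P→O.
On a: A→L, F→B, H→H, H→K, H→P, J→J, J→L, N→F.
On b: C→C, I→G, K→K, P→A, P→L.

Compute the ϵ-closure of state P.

Start with {P}.
From P via ϵ: add E, O.
From O via ϵ: add H.
From H via ϵ: add A, C.
No new states can be added; the closed set is {A, C, E, H, O, P}.

{A, C, E, H, O, P}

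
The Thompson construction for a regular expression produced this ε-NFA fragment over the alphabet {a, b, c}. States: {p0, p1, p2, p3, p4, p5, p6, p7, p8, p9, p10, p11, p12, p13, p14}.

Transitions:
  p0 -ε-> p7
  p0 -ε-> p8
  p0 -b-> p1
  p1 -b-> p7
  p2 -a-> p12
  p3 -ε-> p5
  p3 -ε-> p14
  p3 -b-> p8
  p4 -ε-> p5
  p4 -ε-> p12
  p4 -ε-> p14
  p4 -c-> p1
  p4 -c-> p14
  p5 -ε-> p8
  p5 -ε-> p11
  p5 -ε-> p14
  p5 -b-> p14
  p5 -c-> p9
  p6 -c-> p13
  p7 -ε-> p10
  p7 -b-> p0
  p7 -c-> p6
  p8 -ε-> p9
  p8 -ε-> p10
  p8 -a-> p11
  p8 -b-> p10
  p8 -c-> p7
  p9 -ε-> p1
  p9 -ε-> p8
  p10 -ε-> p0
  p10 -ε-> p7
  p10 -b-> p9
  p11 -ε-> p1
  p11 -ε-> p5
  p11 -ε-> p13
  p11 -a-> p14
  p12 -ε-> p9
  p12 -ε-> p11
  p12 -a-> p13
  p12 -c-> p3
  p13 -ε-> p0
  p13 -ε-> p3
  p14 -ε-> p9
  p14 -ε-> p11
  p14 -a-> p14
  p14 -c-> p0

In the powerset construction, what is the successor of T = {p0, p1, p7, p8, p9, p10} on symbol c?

{p0, p1, p6, p7, p8, p9, p10}

p7 on c → {p6}.
p8 on c → {p7}.
No c-transition from p0, p1, p9, p10.
Union after reading c: {p6, p7}.
Now take the ε-closure:
From p7 via ε: add p10.
From p10 via ε: add p0.
From p0 via ε: add p8.
From p8 via ε: add p9.
From p9 via ε: add p1.
No new states can be added; the closed set is {p0, p1, p6, p7, p8, p9, p10}.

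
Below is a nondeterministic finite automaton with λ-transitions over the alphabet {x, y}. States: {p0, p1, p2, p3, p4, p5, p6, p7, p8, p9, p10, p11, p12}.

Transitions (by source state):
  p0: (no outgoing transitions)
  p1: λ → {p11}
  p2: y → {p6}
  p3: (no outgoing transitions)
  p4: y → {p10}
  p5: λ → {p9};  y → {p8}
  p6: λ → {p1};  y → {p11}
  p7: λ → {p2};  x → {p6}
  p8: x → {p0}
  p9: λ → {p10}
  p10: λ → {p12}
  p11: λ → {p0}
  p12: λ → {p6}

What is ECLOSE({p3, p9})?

{p0, p1, p3, p6, p9, p10, p11, p12}

Start with {p3, p9}.
From p9 via λ: add p10.
From p10 via λ: add p12.
From p12 via λ: add p6.
From p6 via λ: add p1.
From p1 via λ: add p11.
From p11 via λ: add p0.
No new states can be added; the closed set is {p0, p1, p3, p6, p9, p10, p11, p12}.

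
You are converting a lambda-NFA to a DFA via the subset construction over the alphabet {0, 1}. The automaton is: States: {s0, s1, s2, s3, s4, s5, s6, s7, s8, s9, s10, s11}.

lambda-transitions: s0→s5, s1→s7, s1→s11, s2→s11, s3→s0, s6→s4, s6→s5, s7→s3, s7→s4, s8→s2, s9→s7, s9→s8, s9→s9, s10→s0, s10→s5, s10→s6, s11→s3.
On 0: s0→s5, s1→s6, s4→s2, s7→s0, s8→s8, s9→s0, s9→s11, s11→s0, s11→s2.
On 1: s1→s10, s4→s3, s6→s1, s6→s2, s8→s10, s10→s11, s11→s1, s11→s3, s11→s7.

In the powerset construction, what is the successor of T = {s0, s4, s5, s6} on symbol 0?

s0 on 0 → {s5}.
s4 on 0 → {s2}.
No 0-transition from s5, s6.
Union after reading 0: {s2, s5}.
Now take the lambda-closure:
From s2 via lambda: add s11.
From s11 via lambda: add s3.
From s3 via lambda: add s0.
No new states can be added; the closed set is {s0, s2, s3, s5, s11}.

{s0, s2, s3, s5, s11}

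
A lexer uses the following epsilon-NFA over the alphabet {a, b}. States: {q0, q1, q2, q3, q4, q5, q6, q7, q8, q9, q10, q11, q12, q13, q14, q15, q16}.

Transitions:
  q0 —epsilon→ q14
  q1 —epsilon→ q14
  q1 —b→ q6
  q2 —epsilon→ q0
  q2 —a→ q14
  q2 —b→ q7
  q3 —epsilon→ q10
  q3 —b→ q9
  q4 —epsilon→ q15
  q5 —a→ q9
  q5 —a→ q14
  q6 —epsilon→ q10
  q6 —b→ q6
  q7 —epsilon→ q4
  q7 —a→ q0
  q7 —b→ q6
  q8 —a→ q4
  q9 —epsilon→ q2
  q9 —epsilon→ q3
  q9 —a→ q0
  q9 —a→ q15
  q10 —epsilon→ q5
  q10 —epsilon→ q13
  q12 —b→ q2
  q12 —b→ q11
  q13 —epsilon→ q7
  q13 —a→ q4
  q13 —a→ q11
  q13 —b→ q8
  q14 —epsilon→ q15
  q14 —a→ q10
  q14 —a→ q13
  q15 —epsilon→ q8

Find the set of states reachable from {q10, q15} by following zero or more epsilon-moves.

Start with {q10, q15}.
From q10 via epsilon: add q5, q13.
From q15 via epsilon: add q8.
From q13 via epsilon: add q7.
From q7 via epsilon: add q4.
No new states can be added; the closed set is {q4, q5, q7, q8, q10, q13, q15}.

{q4, q5, q7, q8, q10, q13, q15}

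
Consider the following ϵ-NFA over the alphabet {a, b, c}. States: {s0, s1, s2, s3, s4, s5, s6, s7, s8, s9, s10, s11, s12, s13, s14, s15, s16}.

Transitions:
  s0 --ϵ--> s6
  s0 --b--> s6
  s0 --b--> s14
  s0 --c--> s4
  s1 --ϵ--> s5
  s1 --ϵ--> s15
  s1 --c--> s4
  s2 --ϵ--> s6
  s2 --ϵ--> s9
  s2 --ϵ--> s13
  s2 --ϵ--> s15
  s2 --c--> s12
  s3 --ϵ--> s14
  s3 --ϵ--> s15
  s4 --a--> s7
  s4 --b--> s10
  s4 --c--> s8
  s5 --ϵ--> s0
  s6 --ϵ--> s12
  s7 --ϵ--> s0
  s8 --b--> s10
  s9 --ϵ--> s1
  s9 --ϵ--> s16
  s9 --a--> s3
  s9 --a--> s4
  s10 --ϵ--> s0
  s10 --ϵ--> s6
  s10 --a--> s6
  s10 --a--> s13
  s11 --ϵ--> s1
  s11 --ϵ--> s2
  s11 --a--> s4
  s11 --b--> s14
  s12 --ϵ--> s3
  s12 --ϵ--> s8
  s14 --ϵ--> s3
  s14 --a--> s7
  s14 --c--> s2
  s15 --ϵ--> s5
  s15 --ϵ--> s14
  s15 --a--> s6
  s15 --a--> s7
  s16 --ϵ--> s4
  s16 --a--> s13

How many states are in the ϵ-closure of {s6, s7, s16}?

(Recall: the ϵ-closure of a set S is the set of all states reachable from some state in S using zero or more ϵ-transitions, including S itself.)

Start with {s6, s7, s16}.
From s6 via ϵ: add s12.
From s7 via ϵ: add s0.
From s16 via ϵ: add s4.
From s12 via ϵ: add s3, s8.
From s3 via ϵ: add s14, s15.
From s15 via ϵ: add s5.
ϵ-closure = {s0, s3, s4, s5, s6, s7, s8, s12, s14, s15, s16}, which has 11 states.

11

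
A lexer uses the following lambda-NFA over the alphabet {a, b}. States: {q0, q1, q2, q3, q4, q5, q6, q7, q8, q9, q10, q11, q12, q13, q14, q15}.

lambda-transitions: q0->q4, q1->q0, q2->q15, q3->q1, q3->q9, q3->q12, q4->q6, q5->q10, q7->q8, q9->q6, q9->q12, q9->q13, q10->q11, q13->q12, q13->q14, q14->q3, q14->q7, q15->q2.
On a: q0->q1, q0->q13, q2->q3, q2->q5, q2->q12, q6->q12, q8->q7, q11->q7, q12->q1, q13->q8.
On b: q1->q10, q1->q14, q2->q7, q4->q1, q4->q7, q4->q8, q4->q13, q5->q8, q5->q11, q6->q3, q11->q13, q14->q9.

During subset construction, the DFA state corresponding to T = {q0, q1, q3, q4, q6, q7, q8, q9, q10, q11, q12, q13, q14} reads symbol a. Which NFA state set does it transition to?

q0 on a → {q1, q13}.
q6 on a → {q12}.
q8 on a → {q7}.
q11 on a → {q7}.
q12 on a → {q1}.
q13 on a → {q8}.
No a-transition from q1, q3, q4, q7, q9, q10, q14.
Union after reading a: {q1, q7, q8, q12, q13}.
Now take the lambda-closure:
From q1 via lambda: add q0.
From q13 via lambda: add q14.
From q0 via lambda: add q4.
From q14 via lambda: add q3.
From q3 via lambda: add q9.
From q4 via lambda: add q6.
No new states can be added; the closed set is {q0, q1, q3, q4, q6, q7, q8, q9, q12, q13, q14}.

{q0, q1, q3, q4, q6, q7, q8, q9, q12, q13, q14}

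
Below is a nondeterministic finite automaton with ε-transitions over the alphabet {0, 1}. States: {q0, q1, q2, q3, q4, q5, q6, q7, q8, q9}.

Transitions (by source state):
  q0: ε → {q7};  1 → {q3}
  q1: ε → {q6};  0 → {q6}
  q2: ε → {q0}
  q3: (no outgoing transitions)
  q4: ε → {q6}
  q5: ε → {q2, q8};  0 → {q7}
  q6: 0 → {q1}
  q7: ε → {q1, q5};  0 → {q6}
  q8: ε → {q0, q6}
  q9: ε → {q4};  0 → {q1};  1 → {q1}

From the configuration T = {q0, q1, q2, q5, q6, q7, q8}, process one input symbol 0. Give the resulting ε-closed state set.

q1 on 0 → {q6}.
q5 on 0 → {q7}.
q6 on 0 → {q1}.
q7 on 0 → {q6}.
No 0-transition from q0, q2, q8.
Union after reading 0: {q1, q6, q7}.
Now take the ε-closure:
From q7 via ε: add q5.
From q5 via ε: add q2, q8.
From q2 via ε: add q0.
No new states can be added; the closed set is {q0, q1, q2, q5, q6, q7, q8}.

{q0, q1, q2, q5, q6, q7, q8}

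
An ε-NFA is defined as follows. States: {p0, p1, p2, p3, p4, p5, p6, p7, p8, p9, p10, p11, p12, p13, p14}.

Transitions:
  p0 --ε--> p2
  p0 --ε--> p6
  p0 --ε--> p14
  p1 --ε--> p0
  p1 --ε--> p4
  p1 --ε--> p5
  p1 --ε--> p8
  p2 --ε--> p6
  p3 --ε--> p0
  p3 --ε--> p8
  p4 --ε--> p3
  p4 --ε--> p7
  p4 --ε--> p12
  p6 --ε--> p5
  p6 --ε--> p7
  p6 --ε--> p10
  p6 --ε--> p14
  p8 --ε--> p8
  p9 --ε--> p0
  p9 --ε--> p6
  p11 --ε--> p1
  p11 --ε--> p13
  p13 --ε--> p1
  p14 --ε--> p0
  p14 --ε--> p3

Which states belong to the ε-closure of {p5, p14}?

{p0, p2, p3, p5, p6, p7, p8, p10, p14}

Start with {p5, p14}.
From p14 via ε: add p0, p3.
From p0 via ε: add p2, p6.
From p3 via ε: add p8.
From p6 via ε: add p7, p10.
No new states can be added; the closed set is {p0, p2, p3, p5, p6, p7, p8, p10, p14}.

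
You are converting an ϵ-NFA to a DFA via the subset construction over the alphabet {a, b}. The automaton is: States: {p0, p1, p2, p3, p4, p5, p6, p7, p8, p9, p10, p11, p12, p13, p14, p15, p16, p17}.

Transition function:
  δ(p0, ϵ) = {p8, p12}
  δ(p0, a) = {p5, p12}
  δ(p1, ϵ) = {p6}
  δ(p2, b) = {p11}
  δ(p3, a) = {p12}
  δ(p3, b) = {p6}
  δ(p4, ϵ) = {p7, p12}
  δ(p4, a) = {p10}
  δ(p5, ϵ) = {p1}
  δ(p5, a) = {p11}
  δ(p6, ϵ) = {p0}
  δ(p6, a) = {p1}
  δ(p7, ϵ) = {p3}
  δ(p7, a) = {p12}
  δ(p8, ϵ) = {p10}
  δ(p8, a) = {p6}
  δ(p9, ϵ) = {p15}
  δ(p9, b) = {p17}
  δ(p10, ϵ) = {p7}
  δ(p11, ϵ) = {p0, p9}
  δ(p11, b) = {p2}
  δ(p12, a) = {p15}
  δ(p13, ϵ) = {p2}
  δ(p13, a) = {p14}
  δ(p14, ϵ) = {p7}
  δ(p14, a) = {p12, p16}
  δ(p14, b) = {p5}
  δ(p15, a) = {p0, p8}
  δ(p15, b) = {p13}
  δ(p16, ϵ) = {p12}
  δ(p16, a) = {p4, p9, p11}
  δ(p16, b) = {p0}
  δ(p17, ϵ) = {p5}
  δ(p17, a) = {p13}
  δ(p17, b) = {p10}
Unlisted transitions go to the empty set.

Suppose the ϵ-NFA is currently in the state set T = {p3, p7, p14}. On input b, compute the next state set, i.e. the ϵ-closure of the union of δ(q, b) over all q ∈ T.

{p0, p1, p3, p5, p6, p7, p8, p10, p12}

p3 on b → {p6}.
p14 on b → {p5}.
No b-transition from p7.
Union after reading b: {p5, p6}.
Now take the ϵ-closure:
From p5 via ϵ: add p1.
From p6 via ϵ: add p0.
From p0 via ϵ: add p8, p12.
From p8 via ϵ: add p10.
From p10 via ϵ: add p7.
From p7 via ϵ: add p3.
No new states can be added; the closed set is {p0, p1, p3, p5, p6, p7, p8, p10, p12}.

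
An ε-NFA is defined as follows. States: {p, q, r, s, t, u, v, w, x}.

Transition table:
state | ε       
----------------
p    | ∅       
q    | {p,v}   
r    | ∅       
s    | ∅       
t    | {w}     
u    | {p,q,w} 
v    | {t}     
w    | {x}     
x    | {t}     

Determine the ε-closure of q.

Start with {q}.
From q via ε: add p, v.
From v via ε: add t.
From t via ε: add w.
From w via ε: add x.
No new states can be added; the closed set is {p, q, t, v, w, x}.

{p, q, t, v, w, x}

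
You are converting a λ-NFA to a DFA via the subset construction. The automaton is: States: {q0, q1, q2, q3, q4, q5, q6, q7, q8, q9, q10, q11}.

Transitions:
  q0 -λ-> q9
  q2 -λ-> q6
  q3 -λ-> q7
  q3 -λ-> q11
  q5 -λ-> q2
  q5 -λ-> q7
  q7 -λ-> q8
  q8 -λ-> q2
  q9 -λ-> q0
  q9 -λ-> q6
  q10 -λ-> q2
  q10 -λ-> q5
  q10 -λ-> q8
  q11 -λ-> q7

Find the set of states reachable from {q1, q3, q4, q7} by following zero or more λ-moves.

{q1, q2, q3, q4, q6, q7, q8, q11}

Start with {q1, q3, q4, q7}.
From q3 via λ: add q11.
From q7 via λ: add q8.
From q8 via λ: add q2.
From q2 via λ: add q6.
No new states can be added; the closed set is {q1, q2, q3, q4, q6, q7, q8, q11}.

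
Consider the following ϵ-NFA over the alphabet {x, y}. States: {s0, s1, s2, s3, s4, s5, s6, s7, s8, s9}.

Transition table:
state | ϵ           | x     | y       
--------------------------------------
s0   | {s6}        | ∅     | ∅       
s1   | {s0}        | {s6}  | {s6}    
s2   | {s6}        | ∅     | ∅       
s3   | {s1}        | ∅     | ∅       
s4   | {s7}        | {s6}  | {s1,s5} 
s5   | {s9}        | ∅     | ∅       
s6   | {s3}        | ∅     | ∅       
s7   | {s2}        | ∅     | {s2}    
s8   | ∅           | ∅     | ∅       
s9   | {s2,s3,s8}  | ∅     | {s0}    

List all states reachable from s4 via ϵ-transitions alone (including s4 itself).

Start with {s4}.
From s4 via ϵ: add s7.
From s7 via ϵ: add s2.
From s2 via ϵ: add s6.
From s6 via ϵ: add s3.
From s3 via ϵ: add s1.
From s1 via ϵ: add s0.
No new states can be added; the closed set is {s0, s1, s2, s3, s4, s6, s7}.

{s0, s1, s2, s3, s4, s6, s7}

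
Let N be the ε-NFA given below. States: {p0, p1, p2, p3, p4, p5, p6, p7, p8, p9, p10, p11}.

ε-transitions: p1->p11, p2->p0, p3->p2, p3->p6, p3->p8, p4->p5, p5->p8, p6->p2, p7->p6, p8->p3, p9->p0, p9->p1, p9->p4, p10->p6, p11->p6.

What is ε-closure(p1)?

Start with {p1}.
From p1 via ε: add p11.
From p11 via ε: add p6.
From p6 via ε: add p2.
From p2 via ε: add p0.
No new states can be added; the closed set is {p0, p1, p2, p6, p11}.

{p0, p1, p2, p6, p11}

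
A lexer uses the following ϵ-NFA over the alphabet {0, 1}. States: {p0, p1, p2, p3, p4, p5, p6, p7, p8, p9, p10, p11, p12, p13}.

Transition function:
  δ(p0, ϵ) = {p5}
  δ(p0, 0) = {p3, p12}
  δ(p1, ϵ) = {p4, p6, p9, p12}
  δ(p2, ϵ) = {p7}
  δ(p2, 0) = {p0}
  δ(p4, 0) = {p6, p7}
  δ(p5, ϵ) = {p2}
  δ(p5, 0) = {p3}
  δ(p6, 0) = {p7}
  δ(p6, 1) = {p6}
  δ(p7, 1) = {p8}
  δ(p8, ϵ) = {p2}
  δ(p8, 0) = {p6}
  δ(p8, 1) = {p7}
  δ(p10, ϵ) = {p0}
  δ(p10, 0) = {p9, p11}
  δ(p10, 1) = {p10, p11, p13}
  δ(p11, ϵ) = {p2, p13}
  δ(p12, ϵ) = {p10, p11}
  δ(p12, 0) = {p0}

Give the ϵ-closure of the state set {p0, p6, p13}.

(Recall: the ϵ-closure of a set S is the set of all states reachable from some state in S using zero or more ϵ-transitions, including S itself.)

Start with {p0, p6, p13}.
From p0 via ϵ: add p5.
From p5 via ϵ: add p2.
From p2 via ϵ: add p7.
No new states can be added; the closed set is {p0, p2, p5, p6, p7, p13}.

{p0, p2, p5, p6, p7, p13}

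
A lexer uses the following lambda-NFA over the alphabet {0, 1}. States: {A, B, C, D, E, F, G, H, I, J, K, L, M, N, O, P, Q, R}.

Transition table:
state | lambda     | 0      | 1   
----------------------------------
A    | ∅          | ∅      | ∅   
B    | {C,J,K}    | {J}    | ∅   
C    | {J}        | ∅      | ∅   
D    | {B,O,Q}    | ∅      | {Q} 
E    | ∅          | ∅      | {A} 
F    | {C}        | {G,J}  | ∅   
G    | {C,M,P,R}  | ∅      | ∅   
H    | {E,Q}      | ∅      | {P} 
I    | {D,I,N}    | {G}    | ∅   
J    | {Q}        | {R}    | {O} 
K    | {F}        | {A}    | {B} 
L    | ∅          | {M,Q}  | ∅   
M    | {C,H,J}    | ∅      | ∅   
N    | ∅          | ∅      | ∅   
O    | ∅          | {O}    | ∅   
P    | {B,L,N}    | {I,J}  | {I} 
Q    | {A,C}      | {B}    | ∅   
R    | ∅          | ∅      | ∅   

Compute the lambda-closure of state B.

{A, B, C, F, J, K, Q}

Start with {B}.
From B via lambda: add C, J, K.
From J via lambda: add Q.
From K via lambda: add F.
From Q via lambda: add A.
No new states can be added; the closed set is {A, B, C, F, J, K, Q}.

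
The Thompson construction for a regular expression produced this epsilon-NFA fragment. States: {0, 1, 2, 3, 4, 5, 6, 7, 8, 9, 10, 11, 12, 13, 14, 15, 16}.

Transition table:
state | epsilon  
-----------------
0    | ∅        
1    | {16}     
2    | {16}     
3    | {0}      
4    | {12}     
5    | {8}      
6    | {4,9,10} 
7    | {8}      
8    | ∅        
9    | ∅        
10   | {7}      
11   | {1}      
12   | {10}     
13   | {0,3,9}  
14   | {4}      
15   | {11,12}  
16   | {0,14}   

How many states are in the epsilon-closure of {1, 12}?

Start with {1, 12}.
From 1 via epsilon: add 16.
From 12 via epsilon: add 10.
From 10 via epsilon: add 7.
From 16 via epsilon: add 0, 14.
From 7 via epsilon: add 8.
From 14 via epsilon: add 4.
epsilon-closure = {0, 1, 4, 7, 8, 10, 12, 14, 16}, which has 9 states.

9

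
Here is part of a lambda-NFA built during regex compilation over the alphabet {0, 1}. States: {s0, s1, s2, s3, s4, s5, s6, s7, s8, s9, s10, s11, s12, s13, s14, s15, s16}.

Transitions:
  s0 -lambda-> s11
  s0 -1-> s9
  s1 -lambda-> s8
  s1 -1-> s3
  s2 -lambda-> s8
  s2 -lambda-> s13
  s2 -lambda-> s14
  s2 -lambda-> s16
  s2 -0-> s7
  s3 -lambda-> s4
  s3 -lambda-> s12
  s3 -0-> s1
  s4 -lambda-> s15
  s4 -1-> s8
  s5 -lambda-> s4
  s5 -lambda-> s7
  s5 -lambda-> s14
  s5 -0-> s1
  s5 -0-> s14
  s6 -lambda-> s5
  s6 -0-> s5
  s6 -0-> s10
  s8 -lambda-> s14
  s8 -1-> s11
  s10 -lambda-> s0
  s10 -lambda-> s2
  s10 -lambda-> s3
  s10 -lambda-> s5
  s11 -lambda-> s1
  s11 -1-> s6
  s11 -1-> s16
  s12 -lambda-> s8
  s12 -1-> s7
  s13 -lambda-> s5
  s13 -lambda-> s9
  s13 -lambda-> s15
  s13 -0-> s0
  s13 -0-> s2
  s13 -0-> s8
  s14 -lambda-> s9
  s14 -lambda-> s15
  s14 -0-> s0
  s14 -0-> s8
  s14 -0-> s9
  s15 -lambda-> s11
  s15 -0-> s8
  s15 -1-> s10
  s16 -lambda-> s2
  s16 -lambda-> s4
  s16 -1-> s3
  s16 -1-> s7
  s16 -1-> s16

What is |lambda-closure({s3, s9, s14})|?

9

Start with {s3, s9, s14}.
From s3 via lambda: add s4, s12.
From s14 via lambda: add s15.
From s12 via lambda: add s8.
From s15 via lambda: add s11.
From s11 via lambda: add s1.
lambda-closure = {s1, s3, s4, s8, s9, s11, s12, s14, s15}, which has 9 states.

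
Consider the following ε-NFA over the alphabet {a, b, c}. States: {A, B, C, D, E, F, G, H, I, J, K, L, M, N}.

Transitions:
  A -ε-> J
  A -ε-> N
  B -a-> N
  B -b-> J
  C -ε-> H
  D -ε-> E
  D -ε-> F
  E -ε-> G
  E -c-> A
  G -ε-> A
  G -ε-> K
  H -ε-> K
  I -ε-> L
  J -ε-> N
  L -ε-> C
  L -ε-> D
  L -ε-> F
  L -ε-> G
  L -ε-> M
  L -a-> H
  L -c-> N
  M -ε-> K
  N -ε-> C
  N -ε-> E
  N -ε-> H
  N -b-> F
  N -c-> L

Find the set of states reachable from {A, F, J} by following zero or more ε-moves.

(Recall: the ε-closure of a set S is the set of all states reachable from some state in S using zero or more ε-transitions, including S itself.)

{A, C, E, F, G, H, J, K, N}

Start with {A, F, J}.
From A via ε: add N.
From N via ε: add C, E, H.
From E via ε: add G.
From H via ε: add K.
No new states can be added; the closed set is {A, C, E, F, G, H, J, K, N}.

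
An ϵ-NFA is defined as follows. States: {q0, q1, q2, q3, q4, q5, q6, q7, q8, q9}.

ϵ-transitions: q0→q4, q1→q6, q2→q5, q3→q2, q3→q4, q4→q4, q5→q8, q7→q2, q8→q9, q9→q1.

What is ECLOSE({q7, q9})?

{q1, q2, q5, q6, q7, q8, q9}

Start with {q7, q9}.
From q7 via ϵ: add q2.
From q9 via ϵ: add q1.
From q1 via ϵ: add q6.
From q2 via ϵ: add q5.
From q5 via ϵ: add q8.
No new states can be added; the closed set is {q1, q2, q5, q6, q7, q8, q9}.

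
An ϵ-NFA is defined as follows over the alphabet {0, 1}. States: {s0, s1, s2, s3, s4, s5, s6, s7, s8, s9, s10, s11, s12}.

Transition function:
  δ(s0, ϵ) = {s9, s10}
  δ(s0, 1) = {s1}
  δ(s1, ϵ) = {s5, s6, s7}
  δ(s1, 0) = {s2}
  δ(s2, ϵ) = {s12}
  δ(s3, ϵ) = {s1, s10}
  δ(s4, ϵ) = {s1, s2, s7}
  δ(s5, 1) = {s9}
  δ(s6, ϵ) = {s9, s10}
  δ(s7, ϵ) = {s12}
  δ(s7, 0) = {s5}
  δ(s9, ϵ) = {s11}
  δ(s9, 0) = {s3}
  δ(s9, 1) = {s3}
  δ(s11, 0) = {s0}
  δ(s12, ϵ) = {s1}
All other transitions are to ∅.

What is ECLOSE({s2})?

Start with {s2}.
From s2 via ϵ: add s12.
From s12 via ϵ: add s1.
From s1 via ϵ: add s5, s6, s7.
From s6 via ϵ: add s9, s10.
From s9 via ϵ: add s11.
No new states can be added; the closed set is {s1, s2, s5, s6, s7, s9, s10, s11, s12}.

{s1, s2, s5, s6, s7, s9, s10, s11, s12}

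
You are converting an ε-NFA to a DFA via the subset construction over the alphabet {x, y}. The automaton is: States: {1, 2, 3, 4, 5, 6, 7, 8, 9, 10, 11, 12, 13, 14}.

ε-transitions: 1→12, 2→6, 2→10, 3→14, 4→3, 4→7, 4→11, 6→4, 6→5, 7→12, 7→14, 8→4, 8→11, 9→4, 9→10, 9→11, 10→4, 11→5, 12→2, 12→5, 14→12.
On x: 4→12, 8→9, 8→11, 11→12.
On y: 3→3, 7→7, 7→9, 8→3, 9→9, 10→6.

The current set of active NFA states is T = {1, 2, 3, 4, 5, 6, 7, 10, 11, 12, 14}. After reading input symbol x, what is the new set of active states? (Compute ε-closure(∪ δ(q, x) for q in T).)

{2, 3, 4, 5, 6, 7, 10, 11, 12, 14}

4 on x → {12}.
11 on x → {12}.
No x-transition from 1, 2, 3, 5, 6, 7, 10, 12, 14.
Union after reading x: {12}.
Now take the ε-closure:
From 12 via ε: add 2, 5.
From 2 via ε: add 6, 10.
From 6 via ε: add 4.
From 4 via ε: add 3, 7, 11.
From 3 via ε: add 14.
No new states can be added; the closed set is {2, 3, 4, 5, 6, 7, 10, 11, 12, 14}.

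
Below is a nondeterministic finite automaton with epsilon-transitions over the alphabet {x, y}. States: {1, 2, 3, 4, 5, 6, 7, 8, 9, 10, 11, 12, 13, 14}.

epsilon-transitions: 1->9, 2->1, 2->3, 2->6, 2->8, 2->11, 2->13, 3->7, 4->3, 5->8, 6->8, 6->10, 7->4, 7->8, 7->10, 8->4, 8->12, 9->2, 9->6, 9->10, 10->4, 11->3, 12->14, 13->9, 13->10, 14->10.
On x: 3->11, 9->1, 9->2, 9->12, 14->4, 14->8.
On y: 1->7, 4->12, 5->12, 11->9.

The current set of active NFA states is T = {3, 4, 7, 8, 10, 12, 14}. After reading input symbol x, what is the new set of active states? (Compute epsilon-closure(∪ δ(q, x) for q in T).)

3 on x → {11}.
14 on x → {4, 8}.
No x-transition from 4, 7, 8, 10, 12.
Union after reading x: {4, 8, 11}.
Now take the epsilon-closure:
From 4 via epsilon: add 3.
From 8 via epsilon: add 12.
From 3 via epsilon: add 7.
From 12 via epsilon: add 14.
From 7 via epsilon: add 10.
No new states can be added; the closed set is {3, 4, 7, 8, 10, 11, 12, 14}.

{3, 4, 7, 8, 10, 11, 12, 14}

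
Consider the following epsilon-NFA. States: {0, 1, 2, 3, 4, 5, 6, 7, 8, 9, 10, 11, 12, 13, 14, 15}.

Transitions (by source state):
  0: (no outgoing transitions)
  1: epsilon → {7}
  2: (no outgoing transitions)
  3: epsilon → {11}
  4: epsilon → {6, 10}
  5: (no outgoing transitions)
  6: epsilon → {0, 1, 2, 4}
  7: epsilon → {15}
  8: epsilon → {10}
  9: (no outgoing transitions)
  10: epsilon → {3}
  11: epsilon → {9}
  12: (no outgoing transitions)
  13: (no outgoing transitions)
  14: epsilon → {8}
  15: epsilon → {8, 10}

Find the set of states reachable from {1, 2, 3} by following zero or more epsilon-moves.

{1, 2, 3, 7, 8, 9, 10, 11, 15}

Start with {1, 2, 3}.
From 1 via epsilon: add 7.
From 3 via epsilon: add 11.
From 7 via epsilon: add 15.
From 11 via epsilon: add 9.
From 15 via epsilon: add 8, 10.
No new states can be added; the closed set is {1, 2, 3, 7, 8, 9, 10, 11, 15}.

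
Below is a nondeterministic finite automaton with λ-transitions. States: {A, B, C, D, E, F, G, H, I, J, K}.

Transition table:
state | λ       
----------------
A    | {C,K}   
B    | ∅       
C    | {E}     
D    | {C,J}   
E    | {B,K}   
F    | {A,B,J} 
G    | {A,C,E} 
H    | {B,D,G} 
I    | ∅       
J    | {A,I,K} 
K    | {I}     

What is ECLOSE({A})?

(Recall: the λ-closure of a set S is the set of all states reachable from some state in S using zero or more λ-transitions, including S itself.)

Start with {A}.
From A via λ: add C, K.
From C via λ: add E.
From K via λ: add I.
From E via λ: add B.
No new states can be added; the closed set is {A, B, C, E, I, K}.

{A, B, C, E, I, K}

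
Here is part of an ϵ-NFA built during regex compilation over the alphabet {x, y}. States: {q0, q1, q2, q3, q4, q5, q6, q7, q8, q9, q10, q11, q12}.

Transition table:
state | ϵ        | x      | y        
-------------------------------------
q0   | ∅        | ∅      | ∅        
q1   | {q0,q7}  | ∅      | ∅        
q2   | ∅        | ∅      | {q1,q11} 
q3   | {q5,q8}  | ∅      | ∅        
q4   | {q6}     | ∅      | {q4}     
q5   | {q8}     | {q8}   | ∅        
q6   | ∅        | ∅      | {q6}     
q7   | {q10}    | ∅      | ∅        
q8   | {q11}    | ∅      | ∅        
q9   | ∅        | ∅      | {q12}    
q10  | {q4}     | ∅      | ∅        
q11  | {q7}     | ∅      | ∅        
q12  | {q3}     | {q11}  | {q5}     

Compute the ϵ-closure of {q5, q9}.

Start with {q5, q9}.
From q5 via ϵ: add q8.
From q8 via ϵ: add q11.
From q11 via ϵ: add q7.
From q7 via ϵ: add q10.
From q10 via ϵ: add q4.
From q4 via ϵ: add q6.
No new states can be added; the closed set is {q4, q5, q6, q7, q8, q9, q10, q11}.

{q4, q5, q6, q7, q8, q9, q10, q11}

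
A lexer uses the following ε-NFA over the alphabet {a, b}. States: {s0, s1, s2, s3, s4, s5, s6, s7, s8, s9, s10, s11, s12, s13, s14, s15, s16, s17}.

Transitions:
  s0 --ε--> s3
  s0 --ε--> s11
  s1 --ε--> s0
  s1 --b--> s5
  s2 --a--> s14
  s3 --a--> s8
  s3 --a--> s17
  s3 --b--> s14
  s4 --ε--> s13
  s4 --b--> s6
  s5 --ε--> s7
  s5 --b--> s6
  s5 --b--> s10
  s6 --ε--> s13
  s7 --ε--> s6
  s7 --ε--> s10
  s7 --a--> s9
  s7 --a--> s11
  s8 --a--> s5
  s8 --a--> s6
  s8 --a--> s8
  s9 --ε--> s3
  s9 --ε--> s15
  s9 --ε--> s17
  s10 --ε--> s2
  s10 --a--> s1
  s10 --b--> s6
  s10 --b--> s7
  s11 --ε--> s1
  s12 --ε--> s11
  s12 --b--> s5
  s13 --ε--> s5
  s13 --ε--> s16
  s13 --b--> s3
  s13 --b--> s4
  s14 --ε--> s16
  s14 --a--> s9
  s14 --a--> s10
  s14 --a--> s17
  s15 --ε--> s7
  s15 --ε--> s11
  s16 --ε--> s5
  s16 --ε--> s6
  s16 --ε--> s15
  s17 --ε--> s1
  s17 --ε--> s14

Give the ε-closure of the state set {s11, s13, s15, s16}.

{s0, s1, s2, s3, s5, s6, s7, s10, s11, s13, s15, s16}

Start with {s11, s13, s15, s16}.
From s11 via ε: add s1.
From s13 via ε: add s5.
From s15 via ε: add s7.
From s16 via ε: add s6.
From s1 via ε: add s0.
From s7 via ε: add s10.
From s0 via ε: add s3.
From s10 via ε: add s2.
No new states can be added; the closed set is {s0, s1, s2, s3, s5, s6, s7, s10, s11, s13, s15, s16}.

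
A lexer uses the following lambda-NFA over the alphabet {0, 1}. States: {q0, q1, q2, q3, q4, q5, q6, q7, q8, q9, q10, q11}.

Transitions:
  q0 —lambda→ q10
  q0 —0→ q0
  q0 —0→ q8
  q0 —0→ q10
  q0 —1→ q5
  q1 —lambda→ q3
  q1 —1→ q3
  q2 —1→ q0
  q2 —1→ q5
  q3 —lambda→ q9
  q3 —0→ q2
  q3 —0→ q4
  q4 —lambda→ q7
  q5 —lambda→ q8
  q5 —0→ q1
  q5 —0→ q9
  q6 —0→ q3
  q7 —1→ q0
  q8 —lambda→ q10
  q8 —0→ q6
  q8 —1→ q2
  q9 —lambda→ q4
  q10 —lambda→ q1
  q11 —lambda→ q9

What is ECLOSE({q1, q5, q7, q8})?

{q1, q3, q4, q5, q7, q8, q9, q10}

Start with {q1, q5, q7, q8}.
From q1 via lambda: add q3.
From q8 via lambda: add q10.
From q3 via lambda: add q9.
From q9 via lambda: add q4.
No new states can be added; the closed set is {q1, q3, q4, q5, q7, q8, q9, q10}.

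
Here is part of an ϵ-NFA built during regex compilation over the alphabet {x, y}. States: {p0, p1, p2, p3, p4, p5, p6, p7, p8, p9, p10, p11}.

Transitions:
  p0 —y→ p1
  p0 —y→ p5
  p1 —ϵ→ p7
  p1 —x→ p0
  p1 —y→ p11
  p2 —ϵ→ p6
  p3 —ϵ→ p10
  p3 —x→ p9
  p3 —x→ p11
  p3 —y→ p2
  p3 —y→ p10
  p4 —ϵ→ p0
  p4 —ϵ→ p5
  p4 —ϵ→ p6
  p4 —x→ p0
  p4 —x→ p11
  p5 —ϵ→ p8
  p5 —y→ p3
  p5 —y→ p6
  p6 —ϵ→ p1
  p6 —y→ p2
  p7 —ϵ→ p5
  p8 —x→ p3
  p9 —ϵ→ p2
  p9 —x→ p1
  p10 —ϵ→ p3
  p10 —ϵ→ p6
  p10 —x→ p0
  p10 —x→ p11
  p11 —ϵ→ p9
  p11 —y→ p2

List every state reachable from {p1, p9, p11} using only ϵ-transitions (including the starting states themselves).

Start with {p1, p9, p11}.
From p1 via ϵ: add p7.
From p9 via ϵ: add p2.
From p2 via ϵ: add p6.
From p7 via ϵ: add p5.
From p5 via ϵ: add p8.
No new states can be added; the closed set is {p1, p2, p5, p6, p7, p8, p9, p11}.

{p1, p2, p5, p6, p7, p8, p9, p11}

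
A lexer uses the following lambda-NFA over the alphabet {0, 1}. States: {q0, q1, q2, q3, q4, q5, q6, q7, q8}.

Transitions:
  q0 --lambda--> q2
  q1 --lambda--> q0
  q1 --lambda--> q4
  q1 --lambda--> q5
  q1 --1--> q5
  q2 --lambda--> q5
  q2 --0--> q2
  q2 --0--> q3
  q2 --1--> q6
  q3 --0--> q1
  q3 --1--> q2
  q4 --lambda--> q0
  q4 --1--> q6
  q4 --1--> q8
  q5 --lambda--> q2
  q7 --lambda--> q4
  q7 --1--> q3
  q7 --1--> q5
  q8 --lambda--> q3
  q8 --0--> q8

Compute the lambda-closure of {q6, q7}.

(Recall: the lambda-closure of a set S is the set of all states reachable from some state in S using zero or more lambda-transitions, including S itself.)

Start with {q6, q7}.
From q7 via lambda: add q4.
From q4 via lambda: add q0.
From q0 via lambda: add q2.
From q2 via lambda: add q5.
No new states can be added; the closed set is {q0, q2, q4, q5, q6, q7}.

{q0, q2, q4, q5, q6, q7}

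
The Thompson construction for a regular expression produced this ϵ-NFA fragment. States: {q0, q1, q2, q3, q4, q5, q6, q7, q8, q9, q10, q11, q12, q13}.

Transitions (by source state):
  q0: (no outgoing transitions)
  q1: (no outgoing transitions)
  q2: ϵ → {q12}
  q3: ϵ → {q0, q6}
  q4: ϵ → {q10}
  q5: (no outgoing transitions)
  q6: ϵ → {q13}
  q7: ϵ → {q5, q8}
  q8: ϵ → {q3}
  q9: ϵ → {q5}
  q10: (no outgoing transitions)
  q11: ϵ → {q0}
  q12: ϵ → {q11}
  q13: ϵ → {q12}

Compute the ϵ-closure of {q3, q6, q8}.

{q0, q3, q6, q8, q11, q12, q13}

Start with {q3, q6, q8}.
From q3 via ϵ: add q0.
From q6 via ϵ: add q13.
From q13 via ϵ: add q12.
From q12 via ϵ: add q11.
No new states can be added; the closed set is {q0, q3, q6, q8, q11, q12, q13}.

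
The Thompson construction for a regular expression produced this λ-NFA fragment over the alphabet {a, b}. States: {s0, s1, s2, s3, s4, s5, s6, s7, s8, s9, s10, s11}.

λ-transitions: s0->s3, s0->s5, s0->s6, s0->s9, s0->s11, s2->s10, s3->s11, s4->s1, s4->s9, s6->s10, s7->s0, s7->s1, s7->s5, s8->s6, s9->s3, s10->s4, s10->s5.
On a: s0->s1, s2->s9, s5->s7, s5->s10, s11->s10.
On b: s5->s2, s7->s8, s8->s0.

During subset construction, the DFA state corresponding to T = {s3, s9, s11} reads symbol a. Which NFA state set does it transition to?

s11 on a → {s10}.
No a-transition from s3, s9.
Union after reading a: {s10}.
Now take the λ-closure:
From s10 via λ: add s4, s5.
From s4 via λ: add s1, s9.
From s9 via λ: add s3.
From s3 via λ: add s11.
No new states can be added; the closed set is {s1, s3, s4, s5, s9, s10, s11}.

{s1, s3, s4, s5, s9, s10, s11}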